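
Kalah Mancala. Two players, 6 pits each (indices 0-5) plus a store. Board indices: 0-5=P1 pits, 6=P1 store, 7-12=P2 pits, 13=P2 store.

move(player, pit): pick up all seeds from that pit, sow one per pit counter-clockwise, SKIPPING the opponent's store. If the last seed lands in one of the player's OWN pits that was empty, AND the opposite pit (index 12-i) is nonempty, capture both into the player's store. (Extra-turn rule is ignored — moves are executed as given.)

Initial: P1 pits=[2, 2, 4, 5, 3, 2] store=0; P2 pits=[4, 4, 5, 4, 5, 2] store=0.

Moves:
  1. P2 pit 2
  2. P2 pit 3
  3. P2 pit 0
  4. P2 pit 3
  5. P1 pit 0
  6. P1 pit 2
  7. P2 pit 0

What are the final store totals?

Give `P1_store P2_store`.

Answer: 1 2

Derivation:
Move 1: P2 pit2 -> P1=[3,2,4,5,3,2](0) P2=[4,4,0,5,6,3](1)
Move 2: P2 pit3 -> P1=[4,3,4,5,3,2](0) P2=[4,4,0,0,7,4](2)
Move 3: P2 pit0 -> P1=[4,3,4,5,3,2](0) P2=[0,5,1,1,8,4](2)
Move 4: P2 pit3 -> P1=[4,3,4,5,3,2](0) P2=[0,5,1,0,9,4](2)
Move 5: P1 pit0 -> P1=[0,4,5,6,4,2](0) P2=[0,5,1,0,9,4](2)
Move 6: P1 pit2 -> P1=[0,4,0,7,5,3](1) P2=[1,5,1,0,9,4](2)
Move 7: P2 pit0 -> P1=[0,4,0,7,5,3](1) P2=[0,6,1,0,9,4](2)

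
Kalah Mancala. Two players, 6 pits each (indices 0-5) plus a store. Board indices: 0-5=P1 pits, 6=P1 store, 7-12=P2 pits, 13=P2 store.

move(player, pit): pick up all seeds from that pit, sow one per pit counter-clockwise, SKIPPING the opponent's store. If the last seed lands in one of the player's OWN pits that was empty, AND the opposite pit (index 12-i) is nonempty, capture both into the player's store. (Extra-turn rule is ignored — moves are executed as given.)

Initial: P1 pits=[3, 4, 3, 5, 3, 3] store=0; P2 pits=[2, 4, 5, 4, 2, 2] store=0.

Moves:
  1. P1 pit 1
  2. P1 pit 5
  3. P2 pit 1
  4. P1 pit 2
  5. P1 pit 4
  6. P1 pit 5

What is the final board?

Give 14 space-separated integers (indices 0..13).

Move 1: P1 pit1 -> P1=[3,0,4,6,4,4](0) P2=[2,4,5,4,2,2](0)
Move 2: P1 pit5 -> P1=[3,0,4,6,4,0](1) P2=[3,5,6,4,2,2](0)
Move 3: P2 pit1 -> P1=[3,0,4,6,4,0](1) P2=[3,0,7,5,3,3](1)
Move 4: P1 pit2 -> P1=[3,0,0,7,5,1](2) P2=[3,0,7,5,3,3](1)
Move 5: P1 pit4 -> P1=[3,0,0,7,0,2](3) P2=[4,1,8,5,3,3](1)
Move 6: P1 pit5 -> P1=[3,0,0,7,0,0](4) P2=[5,1,8,5,3,3](1)

Answer: 3 0 0 7 0 0 4 5 1 8 5 3 3 1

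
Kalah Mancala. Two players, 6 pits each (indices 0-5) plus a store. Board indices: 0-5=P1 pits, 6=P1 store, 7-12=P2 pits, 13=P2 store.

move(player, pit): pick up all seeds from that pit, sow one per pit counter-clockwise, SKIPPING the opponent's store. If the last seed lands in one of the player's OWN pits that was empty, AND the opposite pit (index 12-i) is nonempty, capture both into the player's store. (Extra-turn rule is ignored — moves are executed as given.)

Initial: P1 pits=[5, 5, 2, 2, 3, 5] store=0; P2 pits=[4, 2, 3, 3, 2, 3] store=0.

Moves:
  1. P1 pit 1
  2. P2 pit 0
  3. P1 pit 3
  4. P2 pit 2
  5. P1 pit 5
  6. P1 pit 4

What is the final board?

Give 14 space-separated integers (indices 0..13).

Answer: 5 0 3 0 0 1 4 2 5 2 6 5 5 1

Derivation:
Move 1: P1 pit1 -> P1=[5,0,3,3,4,6](1) P2=[4,2,3,3,2,3](0)
Move 2: P2 pit0 -> P1=[5,0,3,3,4,6](1) P2=[0,3,4,4,3,3](0)
Move 3: P1 pit3 -> P1=[5,0,3,0,5,7](2) P2=[0,3,4,4,3,3](0)
Move 4: P2 pit2 -> P1=[5,0,3,0,5,7](2) P2=[0,3,0,5,4,4](1)
Move 5: P1 pit5 -> P1=[5,0,3,0,5,0](3) P2=[1,4,1,6,5,5](1)
Move 6: P1 pit4 -> P1=[5,0,3,0,0,1](4) P2=[2,5,2,6,5,5](1)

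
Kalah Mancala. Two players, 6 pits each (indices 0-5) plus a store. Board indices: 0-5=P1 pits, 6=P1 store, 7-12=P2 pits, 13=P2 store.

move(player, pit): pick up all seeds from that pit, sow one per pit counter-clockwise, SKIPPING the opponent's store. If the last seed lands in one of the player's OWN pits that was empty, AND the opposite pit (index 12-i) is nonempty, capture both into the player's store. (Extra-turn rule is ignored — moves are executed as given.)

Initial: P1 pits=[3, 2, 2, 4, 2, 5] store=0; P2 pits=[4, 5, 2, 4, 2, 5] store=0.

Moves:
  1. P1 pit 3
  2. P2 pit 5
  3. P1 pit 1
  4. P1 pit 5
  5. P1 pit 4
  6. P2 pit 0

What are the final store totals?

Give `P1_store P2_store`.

Answer: 3 2

Derivation:
Move 1: P1 pit3 -> P1=[3,2,2,0,3,6](1) P2=[5,5,2,4,2,5](0)
Move 2: P2 pit5 -> P1=[4,3,3,1,3,6](1) P2=[5,5,2,4,2,0](1)
Move 3: P1 pit1 -> P1=[4,0,4,2,4,6](1) P2=[5,5,2,4,2,0](1)
Move 4: P1 pit5 -> P1=[4,0,4,2,4,0](2) P2=[6,6,3,5,3,0](1)
Move 5: P1 pit4 -> P1=[4,0,4,2,0,1](3) P2=[7,7,3,5,3,0](1)
Move 6: P2 pit0 -> P1=[5,0,4,2,0,1](3) P2=[0,8,4,6,4,1](2)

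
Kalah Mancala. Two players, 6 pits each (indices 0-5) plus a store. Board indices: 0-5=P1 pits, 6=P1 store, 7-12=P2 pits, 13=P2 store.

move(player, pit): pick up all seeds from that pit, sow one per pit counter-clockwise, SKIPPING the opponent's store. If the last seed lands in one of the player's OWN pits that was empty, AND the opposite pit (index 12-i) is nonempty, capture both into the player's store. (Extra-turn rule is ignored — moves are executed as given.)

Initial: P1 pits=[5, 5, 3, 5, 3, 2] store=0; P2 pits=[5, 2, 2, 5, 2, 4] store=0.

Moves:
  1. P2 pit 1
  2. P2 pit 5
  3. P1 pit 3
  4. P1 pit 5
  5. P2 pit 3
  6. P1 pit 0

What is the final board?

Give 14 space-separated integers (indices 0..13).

Answer: 0 8 6 1 5 1 3 8 2 3 0 3 1 2

Derivation:
Move 1: P2 pit1 -> P1=[5,5,3,5,3,2](0) P2=[5,0,3,6,2,4](0)
Move 2: P2 pit5 -> P1=[6,6,4,5,3,2](0) P2=[5,0,3,6,2,0](1)
Move 3: P1 pit3 -> P1=[6,6,4,0,4,3](1) P2=[6,1,3,6,2,0](1)
Move 4: P1 pit5 -> P1=[6,6,4,0,4,0](2) P2=[7,2,3,6,2,0](1)
Move 5: P2 pit3 -> P1=[7,7,5,0,4,0](2) P2=[7,2,3,0,3,1](2)
Move 6: P1 pit0 -> P1=[0,8,6,1,5,1](3) P2=[8,2,3,0,3,1](2)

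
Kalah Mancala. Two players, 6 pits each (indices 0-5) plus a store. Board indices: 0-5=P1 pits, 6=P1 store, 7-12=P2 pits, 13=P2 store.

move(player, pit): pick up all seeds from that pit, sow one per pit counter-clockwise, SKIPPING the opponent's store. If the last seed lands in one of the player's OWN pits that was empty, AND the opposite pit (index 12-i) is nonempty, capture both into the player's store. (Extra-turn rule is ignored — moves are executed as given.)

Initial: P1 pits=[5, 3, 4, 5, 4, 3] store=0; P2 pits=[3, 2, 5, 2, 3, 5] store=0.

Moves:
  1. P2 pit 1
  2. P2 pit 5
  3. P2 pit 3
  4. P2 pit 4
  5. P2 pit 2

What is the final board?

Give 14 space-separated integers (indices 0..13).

Answer: 8 6 5 6 4 3 0 3 0 0 1 1 3 4

Derivation:
Move 1: P2 pit1 -> P1=[5,3,4,5,4,3](0) P2=[3,0,6,3,3,5](0)
Move 2: P2 pit5 -> P1=[6,4,5,6,4,3](0) P2=[3,0,6,3,3,0](1)
Move 3: P2 pit3 -> P1=[6,4,5,6,4,3](0) P2=[3,0,6,0,4,1](2)
Move 4: P2 pit4 -> P1=[7,5,5,6,4,3](0) P2=[3,0,6,0,0,2](3)
Move 5: P2 pit2 -> P1=[8,6,5,6,4,3](0) P2=[3,0,0,1,1,3](4)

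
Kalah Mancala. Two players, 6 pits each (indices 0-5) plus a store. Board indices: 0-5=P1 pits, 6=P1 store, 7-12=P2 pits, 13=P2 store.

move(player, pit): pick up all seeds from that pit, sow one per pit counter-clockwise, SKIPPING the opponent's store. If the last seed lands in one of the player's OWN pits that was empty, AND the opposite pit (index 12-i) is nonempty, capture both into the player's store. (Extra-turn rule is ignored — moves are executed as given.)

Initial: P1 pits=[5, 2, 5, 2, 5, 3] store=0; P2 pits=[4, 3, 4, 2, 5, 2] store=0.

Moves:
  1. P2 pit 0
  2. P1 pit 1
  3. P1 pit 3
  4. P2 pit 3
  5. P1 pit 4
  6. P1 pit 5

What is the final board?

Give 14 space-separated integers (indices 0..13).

Answer: 5 0 6 0 0 0 3 2 6 7 2 7 3 1

Derivation:
Move 1: P2 pit0 -> P1=[5,2,5,2,5,3](0) P2=[0,4,5,3,6,2](0)
Move 2: P1 pit1 -> P1=[5,0,6,3,5,3](0) P2=[0,4,5,3,6,2](0)
Move 3: P1 pit3 -> P1=[5,0,6,0,6,4](1) P2=[0,4,5,3,6,2](0)
Move 4: P2 pit3 -> P1=[5,0,6,0,6,4](1) P2=[0,4,5,0,7,3](1)
Move 5: P1 pit4 -> P1=[5,0,6,0,0,5](2) P2=[1,5,6,1,7,3](1)
Move 6: P1 pit5 -> P1=[5,0,6,0,0,0](3) P2=[2,6,7,2,7,3](1)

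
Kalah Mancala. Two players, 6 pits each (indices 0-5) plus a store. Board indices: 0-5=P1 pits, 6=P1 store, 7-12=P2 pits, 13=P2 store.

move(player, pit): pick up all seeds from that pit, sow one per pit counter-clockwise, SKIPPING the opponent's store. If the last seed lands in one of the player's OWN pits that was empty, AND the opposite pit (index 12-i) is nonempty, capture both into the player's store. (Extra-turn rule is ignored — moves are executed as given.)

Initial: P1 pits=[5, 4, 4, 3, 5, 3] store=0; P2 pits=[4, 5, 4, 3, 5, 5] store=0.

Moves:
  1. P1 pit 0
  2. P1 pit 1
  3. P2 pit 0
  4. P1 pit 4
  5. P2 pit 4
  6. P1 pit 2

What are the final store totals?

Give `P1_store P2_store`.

Move 1: P1 pit0 -> P1=[0,5,5,4,6,4](0) P2=[4,5,4,3,5,5](0)
Move 2: P1 pit1 -> P1=[0,0,6,5,7,5](1) P2=[4,5,4,3,5,5](0)
Move 3: P2 pit0 -> P1=[0,0,6,5,7,5](1) P2=[0,6,5,4,6,5](0)
Move 4: P1 pit4 -> P1=[0,0,6,5,0,6](2) P2=[1,7,6,5,7,5](0)
Move 5: P2 pit4 -> P1=[1,1,7,6,1,6](2) P2=[1,7,6,5,0,6](1)
Move 6: P1 pit2 -> P1=[1,1,0,7,2,7](3) P2=[2,8,7,5,0,6](1)

Answer: 3 1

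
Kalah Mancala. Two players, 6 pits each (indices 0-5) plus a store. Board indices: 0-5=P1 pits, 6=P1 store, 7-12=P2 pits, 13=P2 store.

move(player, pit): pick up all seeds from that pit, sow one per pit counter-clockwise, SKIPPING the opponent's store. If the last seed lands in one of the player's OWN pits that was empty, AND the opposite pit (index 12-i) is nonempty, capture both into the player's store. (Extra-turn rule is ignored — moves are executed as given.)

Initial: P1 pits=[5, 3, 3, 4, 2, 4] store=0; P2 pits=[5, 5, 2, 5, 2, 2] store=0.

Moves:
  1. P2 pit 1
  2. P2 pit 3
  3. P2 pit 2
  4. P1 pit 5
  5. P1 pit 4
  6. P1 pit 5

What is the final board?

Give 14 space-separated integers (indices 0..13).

Move 1: P2 pit1 -> P1=[5,3,3,4,2,4](0) P2=[5,0,3,6,3,3](1)
Move 2: P2 pit3 -> P1=[6,4,4,4,2,4](0) P2=[5,0,3,0,4,4](2)
Move 3: P2 pit2 -> P1=[6,4,4,4,2,4](0) P2=[5,0,0,1,5,5](2)
Move 4: P1 pit5 -> P1=[6,4,4,4,2,0](1) P2=[6,1,1,1,5,5](2)
Move 5: P1 pit4 -> P1=[6,4,4,4,0,1](2) P2=[6,1,1,1,5,5](2)
Move 6: P1 pit5 -> P1=[6,4,4,4,0,0](3) P2=[6,1,1,1,5,5](2)

Answer: 6 4 4 4 0 0 3 6 1 1 1 5 5 2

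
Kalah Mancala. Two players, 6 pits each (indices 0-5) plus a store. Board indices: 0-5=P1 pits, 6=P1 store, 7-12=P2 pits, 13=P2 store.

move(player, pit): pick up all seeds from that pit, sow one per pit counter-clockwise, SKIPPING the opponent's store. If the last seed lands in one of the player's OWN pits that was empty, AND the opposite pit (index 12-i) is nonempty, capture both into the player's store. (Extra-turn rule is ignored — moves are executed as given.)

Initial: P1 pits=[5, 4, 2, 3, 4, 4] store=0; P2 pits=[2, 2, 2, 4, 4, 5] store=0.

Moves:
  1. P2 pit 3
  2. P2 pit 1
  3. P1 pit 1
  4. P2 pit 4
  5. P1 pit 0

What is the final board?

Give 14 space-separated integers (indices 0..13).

Answer: 0 2 3 5 6 6 1 3 0 3 0 0 7 5

Derivation:
Move 1: P2 pit3 -> P1=[6,4,2,3,4,4](0) P2=[2,2,2,0,5,6](1)
Move 2: P2 pit1 -> P1=[6,4,0,3,4,4](0) P2=[2,0,3,0,5,6](4)
Move 3: P1 pit1 -> P1=[6,0,1,4,5,5](0) P2=[2,0,3,0,5,6](4)
Move 4: P2 pit4 -> P1=[7,1,2,4,5,5](0) P2=[2,0,3,0,0,7](5)
Move 5: P1 pit0 -> P1=[0,2,3,5,6,6](1) P2=[3,0,3,0,0,7](5)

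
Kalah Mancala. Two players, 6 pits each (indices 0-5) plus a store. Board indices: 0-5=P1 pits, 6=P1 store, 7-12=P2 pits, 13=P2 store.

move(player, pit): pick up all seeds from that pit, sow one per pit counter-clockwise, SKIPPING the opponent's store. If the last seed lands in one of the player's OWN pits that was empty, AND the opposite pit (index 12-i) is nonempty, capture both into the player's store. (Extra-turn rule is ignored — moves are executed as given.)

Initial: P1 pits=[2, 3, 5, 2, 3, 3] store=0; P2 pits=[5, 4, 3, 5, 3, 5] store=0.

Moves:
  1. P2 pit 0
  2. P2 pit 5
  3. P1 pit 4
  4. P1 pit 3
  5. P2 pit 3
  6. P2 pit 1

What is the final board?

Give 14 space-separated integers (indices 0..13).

Move 1: P2 pit0 -> P1=[2,3,5,2,3,3](0) P2=[0,5,4,6,4,6](0)
Move 2: P2 pit5 -> P1=[3,4,6,3,4,3](0) P2=[0,5,4,6,4,0](1)
Move 3: P1 pit4 -> P1=[3,4,6,3,0,4](1) P2=[1,6,4,6,4,0](1)
Move 4: P1 pit3 -> P1=[3,4,6,0,1,5](2) P2=[1,6,4,6,4,0](1)
Move 5: P2 pit3 -> P1=[4,5,7,0,1,5](2) P2=[1,6,4,0,5,1](2)
Move 6: P2 pit1 -> P1=[5,5,7,0,1,5](2) P2=[1,0,5,1,6,2](3)

Answer: 5 5 7 0 1 5 2 1 0 5 1 6 2 3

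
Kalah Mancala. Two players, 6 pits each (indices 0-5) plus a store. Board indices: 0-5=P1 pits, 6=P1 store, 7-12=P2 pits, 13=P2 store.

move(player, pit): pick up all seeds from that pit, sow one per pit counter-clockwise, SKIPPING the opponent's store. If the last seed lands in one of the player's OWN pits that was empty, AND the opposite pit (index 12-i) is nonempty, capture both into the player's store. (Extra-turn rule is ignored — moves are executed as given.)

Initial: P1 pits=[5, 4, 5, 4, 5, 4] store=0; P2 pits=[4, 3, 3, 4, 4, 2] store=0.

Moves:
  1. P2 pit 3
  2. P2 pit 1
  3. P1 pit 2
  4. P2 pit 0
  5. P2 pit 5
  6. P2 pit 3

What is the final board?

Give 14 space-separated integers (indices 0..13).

Move 1: P2 pit3 -> P1=[6,4,5,4,5,4](0) P2=[4,3,3,0,5,3](1)
Move 2: P2 pit1 -> P1=[6,4,5,4,5,4](0) P2=[4,0,4,1,6,3](1)
Move 3: P1 pit2 -> P1=[6,4,0,5,6,5](1) P2=[5,0,4,1,6,3](1)
Move 4: P2 pit0 -> P1=[6,4,0,5,6,5](1) P2=[0,1,5,2,7,4](1)
Move 5: P2 pit5 -> P1=[7,5,1,5,6,5](1) P2=[0,1,5,2,7,0](2)
Move 6: P2 pit3 -> P1=[0,5,1,5,6,5](1) P2=[0,1,5,0,8,0](10)

Answer: 0 5 1 5 6 5 1 0 1 5 0 8 0 10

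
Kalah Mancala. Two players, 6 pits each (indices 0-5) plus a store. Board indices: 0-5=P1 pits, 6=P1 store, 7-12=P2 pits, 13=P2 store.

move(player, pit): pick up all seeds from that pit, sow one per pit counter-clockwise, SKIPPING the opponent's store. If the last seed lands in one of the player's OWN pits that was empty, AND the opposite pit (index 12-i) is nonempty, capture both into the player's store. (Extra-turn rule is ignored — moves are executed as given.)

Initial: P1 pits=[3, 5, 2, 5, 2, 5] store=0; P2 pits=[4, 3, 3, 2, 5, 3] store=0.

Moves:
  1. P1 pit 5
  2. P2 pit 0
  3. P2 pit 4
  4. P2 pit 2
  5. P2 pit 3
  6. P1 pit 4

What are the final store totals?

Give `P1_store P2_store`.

Move 1: P1 pit5 -> P1=[3,5,2,5,2,0](1) P2=[5,4,4,3,5,3](0)
Move 2: P2 pit0 -> P1=[3,5,2,5,2,0](1) P2=[0,5,5,4,6,4](0)
Move 3: P2 pit4 -> P1=[4,6,3,6,2,0](1) P2=[0,5,5,4,0,5](1)
Move 4: P2 pit2 -> P1=[5,6,3,6,2,0](1) P2=[0,5,0,5,1,6](2)
Move 5: P2 pit3 -> P1=[6,7,3,6,2,0](1) P2=[0,5,0,0,2,7](3)
Move 6: P1 pit4 -> P1=[6,7,3,6,0,1](2) P2=[0,5,0,0,2,7](3)

Answer: 2 3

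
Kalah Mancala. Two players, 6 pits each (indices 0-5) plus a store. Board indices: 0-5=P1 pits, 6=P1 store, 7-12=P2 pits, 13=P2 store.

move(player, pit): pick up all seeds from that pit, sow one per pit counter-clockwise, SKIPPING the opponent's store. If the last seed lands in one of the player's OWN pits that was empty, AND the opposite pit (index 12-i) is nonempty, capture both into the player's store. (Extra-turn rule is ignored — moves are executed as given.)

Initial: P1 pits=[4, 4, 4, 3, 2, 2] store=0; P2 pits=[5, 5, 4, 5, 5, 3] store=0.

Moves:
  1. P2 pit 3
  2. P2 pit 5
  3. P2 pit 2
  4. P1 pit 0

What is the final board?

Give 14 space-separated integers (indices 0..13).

Move 1: P2 pit3 -> P1=[5,5,4,3,2,2](0) P2=[5,5,4,0,6,4](1)
Move 2: P2 pit5 -> P1=[6,6,5,3,2,2](0) P2=[5,5,4,0,6,0](2)
Move 3: P2 pit2 -> P1=[6,6,5,3,2,2](0) P2=[5,5,0,1,7,1](3)
Move 4: P1 pit0 -> P1=[0,7,6,4,3,3](1) P2=[5,5,0,1,7,1](3)

Answer: 0 7 6 4 3 3 1 5 5 0 1 7 1 3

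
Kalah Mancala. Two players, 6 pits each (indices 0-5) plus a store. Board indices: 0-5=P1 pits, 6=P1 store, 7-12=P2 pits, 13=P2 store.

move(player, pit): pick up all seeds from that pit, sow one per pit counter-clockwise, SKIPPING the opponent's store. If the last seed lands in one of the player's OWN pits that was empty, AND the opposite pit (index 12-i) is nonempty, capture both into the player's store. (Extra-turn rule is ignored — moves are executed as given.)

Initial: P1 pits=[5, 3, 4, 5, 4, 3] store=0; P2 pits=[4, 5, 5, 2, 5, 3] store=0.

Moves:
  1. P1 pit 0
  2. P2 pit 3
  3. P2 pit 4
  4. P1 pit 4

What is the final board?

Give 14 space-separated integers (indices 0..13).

Move 1: P1 pit0 -> P1=[0,4,5,6,5,4](0) P2=[4,5,5,2,5,3](0)
Move 2: P2 pit3 -> P1=[0,4,5,6,5,4](0) P2=[4,5,5,0,6,4](0)
Move 3: P2 pit4 -> P1=[1,5,6,7,5,4](0) P2=[4,5,5,0,0,5](1)
Move 4: P1 pit4 -> P1=[1,5,6,7,0,5](1) P2=[5,6,6,0,0,5](1)

Answer: 1 5 6 7 0 5 1 5 6 6 0 0 5 1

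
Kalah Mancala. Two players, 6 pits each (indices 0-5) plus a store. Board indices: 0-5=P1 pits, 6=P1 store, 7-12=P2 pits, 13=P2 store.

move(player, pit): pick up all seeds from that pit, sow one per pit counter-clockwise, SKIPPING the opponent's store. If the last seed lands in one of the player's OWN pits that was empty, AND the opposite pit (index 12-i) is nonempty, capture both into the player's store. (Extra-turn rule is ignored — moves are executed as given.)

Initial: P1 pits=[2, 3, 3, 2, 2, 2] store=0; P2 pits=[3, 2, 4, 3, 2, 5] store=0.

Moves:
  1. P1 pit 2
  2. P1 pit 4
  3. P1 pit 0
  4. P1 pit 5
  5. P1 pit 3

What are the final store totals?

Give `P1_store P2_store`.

Answer: 7 0

Derivation:
Move 1: P1 pit2 -> P1=[2,3,0,3,3,3](0) P2=[3,2,4,3,2,5](0)
Move 2: P1 pit4 -> P1=[2,3,0,3,0,4](1) P2=[4,2,4,3,2,5](0)
Move 3: P1 pit0 -> P1=[0,4,0,3,0,4](5) P2=[4,2,4,0,2,5](0)
Move 4: P1 pit5 -> P1=[0,4,0,3,0,0](6) P2=[5,3,5,0,2,5](0)
Move 5: P1 pit3 -> P1=[0,4,0,0,1,1](7) P2=[5,3,5,0,2,5](0)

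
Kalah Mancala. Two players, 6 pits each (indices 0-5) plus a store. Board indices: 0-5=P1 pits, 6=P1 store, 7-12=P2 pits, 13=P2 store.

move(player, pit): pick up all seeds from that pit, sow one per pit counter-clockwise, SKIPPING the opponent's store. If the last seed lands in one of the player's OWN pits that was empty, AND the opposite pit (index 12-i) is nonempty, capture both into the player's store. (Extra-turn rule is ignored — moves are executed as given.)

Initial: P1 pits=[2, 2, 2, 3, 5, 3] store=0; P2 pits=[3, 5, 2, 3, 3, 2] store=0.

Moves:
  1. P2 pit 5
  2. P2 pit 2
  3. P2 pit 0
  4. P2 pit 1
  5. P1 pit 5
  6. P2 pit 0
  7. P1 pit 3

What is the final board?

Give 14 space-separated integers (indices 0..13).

Move 1: P2 pit5 -> P1=[3,2,2,3,5,3](0) P2=[3,5,2,3,3,0](1)
Move 2: P2 pit2 -> P1=[3,2,2,3,5,3](0) P2=[3,5,0,4,4,0](1)
Move 3: P2 pit0 -> P1=[3,2,2,3,5,3](0) P2=[0,6,1,5,4,0](1)
Move 4: P2 pit1 -> P1=[4,2,2,3,5,3](0) P2=[0,0,2,6,5,1](2)
Move 5: P1 pit5 -> P1=[4,2,2,3,5,0](1) P2=[1,1,2,6,5,1](2)
Move 6: P2 pit0 -> P1=[4,2,2,3,5,0](1) P2=[0,2,2,6,5,1](2)
Move 7: P1 pit3 -> P1=[4,2,2,0,6,1](2) P2=[0,2,2,6,5,1](2)

Answer: 4 2 2 0 6 1 2 0 2 2 6 5 1 2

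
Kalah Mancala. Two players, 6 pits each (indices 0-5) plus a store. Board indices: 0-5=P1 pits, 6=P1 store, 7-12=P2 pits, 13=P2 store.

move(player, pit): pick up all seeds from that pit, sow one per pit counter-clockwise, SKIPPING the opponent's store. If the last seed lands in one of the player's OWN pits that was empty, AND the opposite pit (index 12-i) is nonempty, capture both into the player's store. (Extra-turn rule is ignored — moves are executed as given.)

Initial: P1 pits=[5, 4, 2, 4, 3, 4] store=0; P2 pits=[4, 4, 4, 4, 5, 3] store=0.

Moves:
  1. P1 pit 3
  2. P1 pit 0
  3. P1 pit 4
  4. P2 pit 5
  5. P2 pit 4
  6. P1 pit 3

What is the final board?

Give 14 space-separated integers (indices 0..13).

Move 1: P1 pit3 -> P1=[5,4,2,0,4,5](1) P2=[5,4,4,4,5,3](0)
Move 2: P1 pit0 -> P1=[0,5,3,1,5,6](1) P2=[5,4,4,4,5,3](0)
Move 3: P1 pit4 -> P1=[0,5,3,1,0,7](2) P2=[6,5,5,4,5,3](0)
Move 4: P2 pit5 -> P1=[1,6,3,1,0,7](2) P2=[6,5,5,4,5,0](1)
Move 5: P2 pit4 -> P1=[2,7,4,1,0,7](2) P2=[6,5,5,4,0,1](2)
Move 6: P1 pit3 -> P1=[2,7,4,0,0,7](8) P2=[6,0,5,4,0,1](2)

Answer: 2 7 4 0 0 7 8 6 0 5 4 0 1 2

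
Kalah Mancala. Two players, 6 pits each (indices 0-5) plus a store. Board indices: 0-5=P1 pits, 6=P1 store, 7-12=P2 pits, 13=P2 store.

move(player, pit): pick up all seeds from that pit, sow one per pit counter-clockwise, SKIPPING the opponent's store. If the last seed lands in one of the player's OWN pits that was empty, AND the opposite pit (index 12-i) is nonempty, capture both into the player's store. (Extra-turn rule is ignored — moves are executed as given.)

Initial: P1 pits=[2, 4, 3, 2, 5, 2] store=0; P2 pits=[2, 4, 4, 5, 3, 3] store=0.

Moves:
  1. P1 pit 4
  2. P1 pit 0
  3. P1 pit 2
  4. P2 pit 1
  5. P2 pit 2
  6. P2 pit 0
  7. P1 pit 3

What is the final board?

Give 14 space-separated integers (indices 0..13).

Answer: 1 6 0 0 2 5 3 0 1 1 8 5 5 2

Derivation:
Move 1: P1 pit4 -> P1=[2,4,3,2,0,3](1) P2=[3,5,5,5,3,3](0)
Move 2: P1 pit0 -> P1=[0,5,4,2,0,3](1) P2=[3,5,5,5,3,3](0)
Move 3: P1 pit2 -> P1=[0,5,0,3,1,4](2) P2=[3,5,5,5,3,3](0)
Move 4: P2 pit1 -> P1=[0,5,0,3,1,4](2) P2=[3,0,6,6,4,4](1)
Move 5: P2 pit2 -> P1=[1,6,0,3,1,4](2) P2=[3,0,0,7,5,5](2)
Move 6: P2 pit0 -> P1=[1,6,0,3,1,4](2) P2=[0,1,1,8,5,5](2)
Move 7: P1 pit3 -> P1=[1,6,0,0,2,5](3) P2=[0,1,1,8,5,5](2)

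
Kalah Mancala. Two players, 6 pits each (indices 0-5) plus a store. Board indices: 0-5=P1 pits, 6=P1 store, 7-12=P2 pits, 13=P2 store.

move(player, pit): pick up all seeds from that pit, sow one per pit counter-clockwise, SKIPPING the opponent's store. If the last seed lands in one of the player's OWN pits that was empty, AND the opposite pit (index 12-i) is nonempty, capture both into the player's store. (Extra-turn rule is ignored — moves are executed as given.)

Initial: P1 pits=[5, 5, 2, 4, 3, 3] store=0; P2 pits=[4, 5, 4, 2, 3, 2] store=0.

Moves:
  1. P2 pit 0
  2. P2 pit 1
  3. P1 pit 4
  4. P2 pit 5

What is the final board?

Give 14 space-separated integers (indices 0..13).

Answer: 7 6 2 4 0 4 1 1 0 6 4 5 0 2

Derivation:
Move 1: P2 pit0 -> P1=[5,5,2,4,3,3](0) P2=[0,6,5,3,4,2](0)
Move 2: P2 pit1 -> P1=[6,5,2,4,3,3](0) P2=[0,0,6,4,5,3](1)
Move 3: P1 pit4 -> P1=[6,5,2,4,0,4](1) P2=[1,0,6,4,5,3](1)
Move 4: P2 pit5 -> P1=[7,6,2,4,0,4](1) P2=[1,0,6,4,5,0](2)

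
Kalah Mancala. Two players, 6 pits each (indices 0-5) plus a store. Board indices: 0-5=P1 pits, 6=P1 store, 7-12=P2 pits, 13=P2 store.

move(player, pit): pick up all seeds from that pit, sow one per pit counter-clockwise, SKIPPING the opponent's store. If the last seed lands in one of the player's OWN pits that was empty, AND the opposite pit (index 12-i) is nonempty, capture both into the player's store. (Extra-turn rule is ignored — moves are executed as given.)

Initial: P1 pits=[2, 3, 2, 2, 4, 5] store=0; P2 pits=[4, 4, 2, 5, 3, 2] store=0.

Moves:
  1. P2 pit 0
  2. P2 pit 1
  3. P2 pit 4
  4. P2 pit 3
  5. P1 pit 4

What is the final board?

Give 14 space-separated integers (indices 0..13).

Answer: 4 5 4 3 0 6 1 1 1 4 0 1 5 3

Derivation:
Move 1: P2 pit0 -> P1=[2,3,2,2,4,5](0) P2=[0,5,3,6,4,2](0)
Move 2: P2 pit1 -> P1=[2,3,2,2,4,5](0) P2=[0,0,4,7,5,3](1)
Move 3: P2 pit4 -> P1=[3,4,3,2,4,5](0) P2=[0,0,4,7,0,4](2)
Move 4: P2 pit3 -> P1=[4,5,4,3,4,5](0) P2=[0,0,4,0,1,5](3)
Move 5: P1 pit4 -> P1=[4,5,4,3,0,6](1) P2=[1,1,4,0,1,5](3)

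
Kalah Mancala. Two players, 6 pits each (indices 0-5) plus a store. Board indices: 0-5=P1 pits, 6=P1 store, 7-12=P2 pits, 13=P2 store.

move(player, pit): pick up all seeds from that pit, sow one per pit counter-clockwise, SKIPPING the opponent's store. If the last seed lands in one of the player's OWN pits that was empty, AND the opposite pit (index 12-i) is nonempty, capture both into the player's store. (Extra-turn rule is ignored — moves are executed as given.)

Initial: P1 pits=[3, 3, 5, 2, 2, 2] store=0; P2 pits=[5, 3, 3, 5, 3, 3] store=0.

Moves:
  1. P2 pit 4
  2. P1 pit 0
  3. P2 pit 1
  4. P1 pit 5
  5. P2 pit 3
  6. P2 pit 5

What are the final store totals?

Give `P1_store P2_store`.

Answer: 1 8

Derivation:
Move 1: P2 pit4 -> P1=[4,3,5,2,2,2](0) P2=[5,3,3,5,0,4](1)
Move 2: P1 pit0 -> P1=[0,4,6,3,3,2](0) P2=[5,3,3,5,0,4](1)
Move 3: P2 pit1 -> P1=[0,0,6,3,3,2](0) P2=[5,0,4,6,0,4](6)
Move 4: P1 pit5 -> P1=[0,0,6,3,3,0](1) P2=[6,0,4,6,0,4](6)
Move 5: P2 pit3 -> P1=[1,1,7,3,3,0](1) P2=[6,0,4,0,1,5](7)
Move 6: P2 pit5 -> P1=[2,2,8,4,3,0](1) P2=[6,0,4,0,1,0](8)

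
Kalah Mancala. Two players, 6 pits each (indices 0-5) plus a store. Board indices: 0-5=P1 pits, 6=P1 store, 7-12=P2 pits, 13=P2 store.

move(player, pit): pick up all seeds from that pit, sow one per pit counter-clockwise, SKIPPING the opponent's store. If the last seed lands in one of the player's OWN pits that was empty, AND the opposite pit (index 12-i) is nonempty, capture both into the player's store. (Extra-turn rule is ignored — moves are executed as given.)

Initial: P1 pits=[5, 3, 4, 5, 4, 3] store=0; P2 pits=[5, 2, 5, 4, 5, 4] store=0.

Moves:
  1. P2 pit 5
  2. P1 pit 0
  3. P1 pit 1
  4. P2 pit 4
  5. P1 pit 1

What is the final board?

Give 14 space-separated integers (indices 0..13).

Move 1: P2 pit5 -> P1=[6,4,5,5,4,3](0) P2=[5,2,5,4,5,0](1)
Move 2: P1 pit0 -> P1=[0,5,6,6,5,4](1) P2=[5,2,5,4,5,0](1)
Move 3: P1 pit1 -> P1=[0,0,7,7,6,5](2) P2=[5,2,5,4,5,0](1)
Move 4: P2 pit4 -> P1=[1,1,8,7,6,5](2) P2=[5,2,5,4,0,1](2)
Move 5: P1 pit1 -> P1=[1,0,9,7,6,5](2) P2=[5,2,5,4,0,1](2)

Answer: 1 0 9 7 6 5 2 5 2 5 4 0 1 2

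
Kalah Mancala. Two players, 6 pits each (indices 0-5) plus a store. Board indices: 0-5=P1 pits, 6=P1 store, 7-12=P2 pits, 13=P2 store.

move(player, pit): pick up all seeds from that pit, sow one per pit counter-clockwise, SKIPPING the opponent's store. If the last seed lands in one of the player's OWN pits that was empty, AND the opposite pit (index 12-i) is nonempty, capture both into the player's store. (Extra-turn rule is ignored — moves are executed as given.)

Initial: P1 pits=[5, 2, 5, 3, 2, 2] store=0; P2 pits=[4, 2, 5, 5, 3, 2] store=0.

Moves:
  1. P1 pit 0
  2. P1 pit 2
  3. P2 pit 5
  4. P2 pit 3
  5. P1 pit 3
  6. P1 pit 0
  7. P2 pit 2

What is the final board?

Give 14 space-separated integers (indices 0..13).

Answer: 1 5 1 0 5 5 2 6 4 0 1 5 2 3

Derivation:
Move 1: P1 pit0 -> P1=[0,3,6,4,3,3](0) P2=[4,2,5,5,3,2](0)
Move 2: P1 pit2 -> P1=[0,3,0,5,4,4](1) P2=[5,3,5,5,3,2](0)
Move 3: P2 pit5 -> P1=[1,3,0,5,4,4](1) P2=[5,3,5,5,3,0](1)
Move 4: P2 pit3 -> P1=[2,4,0,5,4,4](1) P2=[5,3,5,0,4,1](2)
Move 5: P1 pit3 -> P1=[2,4,0,0,5,5](2) P2=[6,4,5,0,4,1](2)
Move 6: P1 pit0 -> P1=[0,5,1,0,5,5](2) P2=[6,4,5,0,4,1](2)
Move 7: P2 pit2 -> P1=[1,5,1,0,5,5](2) P2=[6,4,0,1,5,2](3)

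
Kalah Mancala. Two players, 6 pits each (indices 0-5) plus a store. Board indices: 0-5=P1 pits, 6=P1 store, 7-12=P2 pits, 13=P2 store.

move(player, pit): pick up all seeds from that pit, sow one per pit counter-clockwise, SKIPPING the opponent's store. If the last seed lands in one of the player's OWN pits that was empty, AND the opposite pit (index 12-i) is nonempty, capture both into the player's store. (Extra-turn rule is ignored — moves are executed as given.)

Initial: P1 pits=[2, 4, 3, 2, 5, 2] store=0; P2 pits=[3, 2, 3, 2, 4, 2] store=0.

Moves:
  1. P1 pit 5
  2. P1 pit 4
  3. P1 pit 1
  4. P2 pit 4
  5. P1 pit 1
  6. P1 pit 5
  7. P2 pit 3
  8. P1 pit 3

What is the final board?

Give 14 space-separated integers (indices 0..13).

Answer: 3 0 5 0 2 1 4 6 3 4 0 1 4 1

Derivation:
Move 1: P1 pit5 -> P1=[2,4,3,2,5,0](1) P2=[4,2,3,2,4,2](0)
Move 2: P1 pit4 -> P1=[2,4,3,2,0,1](2) P2=[5,3,4,2,4,2](0)
Move 3: P1 pit1 -> P1=[2,0,4,3,1,2](2) P2=[5,3,4,2,4,2](0)
Move 4: P2 pit4 -> P1=[3,1,4,3,1,2](2) P2=[5,3,4,2,0,3](1)
Move 5: P1 pit1 -> P1=[3,0,5,3,1,2](2) P2=[5,3,4,2,0,3](1)
Move 6: P1 pit5 -> P1=[3,0,5,3,1,0](3) P2=[6,3,4,2,0,3](1)
Move 7: P2 pit3 -> P1=[3,0,5,3,1,0](3) P2=[6,3,4,0,1,4](1)
Move 8: P1 pit3 -> P1=[3,0,5,0,2,1](4) P2=[6,3,4,0,1,4](1)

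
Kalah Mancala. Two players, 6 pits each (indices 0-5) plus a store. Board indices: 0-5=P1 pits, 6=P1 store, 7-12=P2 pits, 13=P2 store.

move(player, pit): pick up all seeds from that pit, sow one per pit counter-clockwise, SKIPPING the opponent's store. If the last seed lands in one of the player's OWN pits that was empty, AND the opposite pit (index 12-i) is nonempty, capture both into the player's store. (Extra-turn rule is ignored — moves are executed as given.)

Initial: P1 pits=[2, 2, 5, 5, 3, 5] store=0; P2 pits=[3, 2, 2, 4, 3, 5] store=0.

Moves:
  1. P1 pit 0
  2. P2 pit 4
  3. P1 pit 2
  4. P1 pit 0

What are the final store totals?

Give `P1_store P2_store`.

Answer: 1 1

Derivation:
Move 1: P1 pit0 -> P1=[0,3,6,5,3,5](0) P2=[3,2,2,4,3,5](0)
Move 2: P2 pit4 -> P1=[1,3,6,5,3,5](0) P2=[3,2,2,4,0,6](1)
Move 3: P1 pit2 -> P1=[1,3,0,6,4,6](1) P2=[4,3,2,4,0,6](1)
Move 4: P1 pit0 -> P1=[0,4,0,6,4,6](1) P2=[4,3,2,4,0,6](1)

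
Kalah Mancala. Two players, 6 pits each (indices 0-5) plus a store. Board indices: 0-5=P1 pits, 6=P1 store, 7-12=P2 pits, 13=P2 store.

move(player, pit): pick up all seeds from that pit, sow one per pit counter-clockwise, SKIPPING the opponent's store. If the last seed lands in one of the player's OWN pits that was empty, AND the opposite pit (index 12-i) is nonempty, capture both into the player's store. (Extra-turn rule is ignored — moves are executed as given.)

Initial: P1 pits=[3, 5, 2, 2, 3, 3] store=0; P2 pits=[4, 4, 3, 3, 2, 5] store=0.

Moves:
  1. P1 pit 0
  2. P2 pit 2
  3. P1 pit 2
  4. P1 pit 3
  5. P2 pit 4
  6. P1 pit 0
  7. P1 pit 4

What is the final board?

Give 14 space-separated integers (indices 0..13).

Move 1: P1 pit0 -> P1=[0,6,3,3,3,3](0) P2=[4,4,3,3,2,5](0)
Move 2: P2 pit2 -> P1=[0,6,3,3,3,3](0) P2=[4,4,0,4,3,6](0)
Move 3: P1 pit2 -> P1=[0,6,0,4,4,4](0) P2=[4,4,0,4,3,6](0)
Move 4: P1 pit3 -> P1=[0,6,0,0,5,5](1) P2=[5,4,0,4,3,6](0)
Move 5: P2 pit4 -> P1=[1,6,0,0,5,5](1) P2=[5,4,0,4,0,7](1)
Move 6: P1 pit0 -> P1=[0,7,0,0,5,5](1) P2=[5,4,0,4,0,7](1)
Move 7: P1 pit4 -> P1=[0,7,0,0,0,6](2) P2=[6,5,1,4,0,7](1)

Answer: 0 7 0 0 0 6 2 6 5 1 4 0 7 1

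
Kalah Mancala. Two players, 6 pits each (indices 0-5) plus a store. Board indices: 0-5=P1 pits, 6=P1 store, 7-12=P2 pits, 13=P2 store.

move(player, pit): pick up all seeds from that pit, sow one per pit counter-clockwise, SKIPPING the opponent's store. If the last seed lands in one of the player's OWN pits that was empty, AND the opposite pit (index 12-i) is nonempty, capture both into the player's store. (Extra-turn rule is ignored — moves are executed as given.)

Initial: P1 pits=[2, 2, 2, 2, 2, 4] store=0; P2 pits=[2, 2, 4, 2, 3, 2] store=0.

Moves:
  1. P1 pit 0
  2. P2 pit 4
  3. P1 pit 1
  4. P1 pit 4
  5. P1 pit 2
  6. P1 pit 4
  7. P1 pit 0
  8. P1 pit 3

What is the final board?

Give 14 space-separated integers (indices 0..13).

Answer: 0 1 0 0 1 8 3 4 2 4 2 0 3 1

Derivation:
Move 1: P1 pit0 -> P1=[0,3,3,2,2,4](0) P2=[2,2,4,2,3,2](0)
Move 2: P2 pit4 -> P1=[1,3,3,2,2,4](0) P2=[2,2,4,2,0,3](1)
Move 3: P1 pit1 -> P1=[1,0,4,3,3,4](0) P2=[2,2,4,2,0,3](1)
Move 4: P1 pit4 -> P1=[1,0,4,3,0,5](1) P2=[3,2,4,2,0,3](1)
Move 5: P1 pit2 -> P1=[1,0,0,4,1,6](2) P2=[3,2,4,2,0,3](1)
Move 6: P1 pit4 -> P1=[1,0,0,4,0,7](2) P2=[3,2,4,2,0,3](1)
Move 7: P1 pit0 -> P1=[0,1,0,4,0,7](2) P2=[3,2,4,2,0,3](1)
Move 8: P1 pit3 -> P1=[0,1,0,0,1,8](3) P2=[4,2,4,2,0,3](1)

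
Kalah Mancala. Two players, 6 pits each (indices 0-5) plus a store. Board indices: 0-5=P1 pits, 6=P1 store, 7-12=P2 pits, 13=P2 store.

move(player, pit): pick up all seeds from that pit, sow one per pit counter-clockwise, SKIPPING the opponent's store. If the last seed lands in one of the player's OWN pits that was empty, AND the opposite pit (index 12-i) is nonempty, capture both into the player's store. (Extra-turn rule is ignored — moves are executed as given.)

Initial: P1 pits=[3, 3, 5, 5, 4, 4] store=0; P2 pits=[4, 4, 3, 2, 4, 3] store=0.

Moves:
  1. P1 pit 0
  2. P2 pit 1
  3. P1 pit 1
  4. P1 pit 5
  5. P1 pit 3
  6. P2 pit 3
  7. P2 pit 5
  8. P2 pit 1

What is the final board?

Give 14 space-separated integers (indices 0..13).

Answer: 2 2 0 1 6 1 2 6 0 7 0 6 0 11

Derivation:
Move 1: P1 pit0 -> P1=[0,4,6,6,4,4](0) P2=[4,4,3,2,4,3](0)
Move 2: P2 pit1 -> P1=[0,4,6,6,4,4](0) P2=[4,0,4,3,5,4](0)
Move 3: P1 pit1 -> P1=[0,0,7,7,5,5](0) P2=[4,0,4,3,5,4](0)
Move 4: P1 pit5 -> P1=[0,0,7,7,5,0](1) P2=[5,1,5,4,5,4](0)
Move 5: P1 pit3 -> P1=[0,0,7,0,6,1](2) P2=[6,2,6,5,5,4](0)
Move 6: P2 pit3 -> P1=[1,1,7,0,6,1](2) P2=[6,2,6,0,6,5](1)
Move 7: P2 pit5 -> P1=[2,2,8,1,6,1](2) P2=[6,2,6,0,6,0](2)
Move 8: P2 pit1 -> P1=[2,2,0,1,6,1](2) P2=[6,0,7,0,6,0](11)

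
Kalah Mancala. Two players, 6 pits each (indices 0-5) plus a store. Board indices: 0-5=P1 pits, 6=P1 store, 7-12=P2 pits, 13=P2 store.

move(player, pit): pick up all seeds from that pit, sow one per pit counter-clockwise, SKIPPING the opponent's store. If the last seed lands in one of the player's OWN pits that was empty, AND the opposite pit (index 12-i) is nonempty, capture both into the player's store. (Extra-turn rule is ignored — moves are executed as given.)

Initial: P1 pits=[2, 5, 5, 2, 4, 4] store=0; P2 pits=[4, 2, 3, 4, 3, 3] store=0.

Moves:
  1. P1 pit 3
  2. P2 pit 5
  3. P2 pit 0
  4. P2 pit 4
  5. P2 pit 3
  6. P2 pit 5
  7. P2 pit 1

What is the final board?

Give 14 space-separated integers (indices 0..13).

Answer: 6 8 5 0 5 5 0 0 0 5 1 2 0 4

Derivation:
Move 1: P1 pit3 -> P1=[2,5,5,0,5,5](0) P2=[4,2,3,4,3,3](0)
Move 2: P2 pit5 -> P1=[3,6,5,0,5,5](0) P2=[4,2,3,4,3,0](1)
Move 3: P2 pit0 -> P1=[3,6,5,0,5,5](0) P2=[0,3,4,5,4,0](1)
Move 4: P2 pit4 -> P1=[4,7,5,0,5,5](0) P2=[0,3,4,5,0,1](2)
Move 5: P2 pit3 -> P1=[5,8,5,0,5,5](0) P2=[0,3,4,0,1,2](3)
Move 6: P2 pit5 -> P1=[6,8,5,0,5,5](0) P2=[0,3,4,0,1,0](4)
Move 7: P2 pit1 -> P1=[6,8,5,0,5,5](0) P2=[0,0,5,1,2,0](4)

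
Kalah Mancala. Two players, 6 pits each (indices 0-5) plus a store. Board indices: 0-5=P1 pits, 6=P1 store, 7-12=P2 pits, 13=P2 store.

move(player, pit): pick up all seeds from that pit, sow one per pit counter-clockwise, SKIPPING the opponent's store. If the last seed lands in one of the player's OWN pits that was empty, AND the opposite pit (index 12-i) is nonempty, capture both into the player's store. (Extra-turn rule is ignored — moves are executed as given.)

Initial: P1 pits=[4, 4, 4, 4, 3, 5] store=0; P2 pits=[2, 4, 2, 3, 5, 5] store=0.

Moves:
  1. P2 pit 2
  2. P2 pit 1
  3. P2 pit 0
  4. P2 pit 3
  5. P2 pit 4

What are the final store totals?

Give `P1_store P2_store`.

Move 1: P2 pit2 -> P1=[4,4,4,4,3,5](0) P2=[2,4,0,4,6,5](0)
Move 2: P2 pit1 -> P1=[4,4,4,4,3,5](0) P2=[2,0,1,5,7,6](0)
Move 3: P2 pit0 -> P1=[4,4,4,4,3,5](0) P2=[0,1,2,5,7,6](0)
Move 4: P2 pit3 -> P1=[5,5,4,4,3,5](0) P2=[0,1,2,0,8,7](1)
Move 5: P2 pit4 -> P1=[6,6,5,5,4,6](0) P2=[0,1,2,0,0,8](2)

Answer: 0 2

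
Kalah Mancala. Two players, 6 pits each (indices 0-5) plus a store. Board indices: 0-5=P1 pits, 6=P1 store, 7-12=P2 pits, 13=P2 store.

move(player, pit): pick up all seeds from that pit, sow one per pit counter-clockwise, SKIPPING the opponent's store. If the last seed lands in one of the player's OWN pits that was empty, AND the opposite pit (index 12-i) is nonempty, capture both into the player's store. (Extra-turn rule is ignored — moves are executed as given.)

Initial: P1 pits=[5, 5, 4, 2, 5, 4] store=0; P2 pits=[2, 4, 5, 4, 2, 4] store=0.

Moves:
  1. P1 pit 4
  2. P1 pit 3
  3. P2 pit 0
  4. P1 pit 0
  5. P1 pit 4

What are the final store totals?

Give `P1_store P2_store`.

Move 1: P1 pit4 -> P1=[5,5,4,2,0,5](1) P2=[3,5,6,4,2,4](0)
Move 2: P1 pit3 -> P1=[5,5,4,0,1,6](1) P2=[3,5,6,4,2,4](0)
Move 3: P2 pit0 -> P1=[5,5,4,0,1,6](1) P2=[0,6,7,5,2,4](0)
Move 4: P1 pit0 -> P1=[0,6,5,1,2,7](1) P2=[0,6,7,5,2,4](0)
Move 5: P1 pit4 -> P1=[0,6,5,1,0,8](2) P2=[0,6,7,5,2,4](0)

Answer: 2 0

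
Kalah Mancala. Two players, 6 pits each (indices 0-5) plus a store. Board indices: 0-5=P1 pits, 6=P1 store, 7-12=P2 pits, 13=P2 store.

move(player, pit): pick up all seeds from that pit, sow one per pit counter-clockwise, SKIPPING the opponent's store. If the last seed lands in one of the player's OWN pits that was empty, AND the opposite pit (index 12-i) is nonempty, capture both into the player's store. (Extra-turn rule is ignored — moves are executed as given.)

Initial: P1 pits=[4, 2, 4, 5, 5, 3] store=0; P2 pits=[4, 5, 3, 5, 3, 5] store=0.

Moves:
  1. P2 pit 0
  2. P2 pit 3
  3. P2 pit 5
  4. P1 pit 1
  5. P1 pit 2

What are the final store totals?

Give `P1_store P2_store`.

Answer: 1 2

Derivation:
Move 1: P2 pit0 -> P1=[4,2,4,5,5,3](0) P2=[0,6,4,6,4,5](0)
Move 2: P2 pit3 -> P1=[5,3,5,5,5,3](0) P2=[0,6,4,0,5,6](1)
Move 3: P2 pit5 -> P1=[6,4,6,6,6,3](0) P2=[0,6,4,0,5,0](2)
Move 4: P1 pit1 -> P1=[6,0,7,7,7,4](0) P2=[0,6,4,0,5,0](2)
Move 5: P1 pit2 -> P1=[6,0,0,8,8,5](1) P2=[1,7,5,0,5,0](2)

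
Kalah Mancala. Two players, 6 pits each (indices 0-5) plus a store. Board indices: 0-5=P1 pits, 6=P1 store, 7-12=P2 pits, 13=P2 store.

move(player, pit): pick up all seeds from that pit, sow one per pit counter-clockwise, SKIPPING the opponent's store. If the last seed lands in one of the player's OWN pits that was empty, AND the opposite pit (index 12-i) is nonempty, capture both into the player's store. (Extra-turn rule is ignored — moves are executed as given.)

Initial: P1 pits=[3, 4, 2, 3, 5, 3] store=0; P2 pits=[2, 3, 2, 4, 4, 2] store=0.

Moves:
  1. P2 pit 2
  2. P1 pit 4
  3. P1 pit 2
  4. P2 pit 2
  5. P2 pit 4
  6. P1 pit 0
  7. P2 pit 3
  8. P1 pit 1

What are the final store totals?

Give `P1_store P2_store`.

Answer: 7 2

Derivation:
Move 1: P2 pit2 -> P1=[3,4,2,3,5,3](0) P2=[2,3,0,5,5,2](0)
Move 2: P1 pit4 -> P1=[3,4,2,3,0,4](1) P2=[3,4,1,5,5,2](0)
Move 3: P1 pit2 -> P1=[3,4,0,4,0,4](6) P2=[3,0,1,5,5,2](0)
Move 4: P2 pit2 -> P1=[3,4,0,4,0,4](6) P2=[3,0,0,6,5,2](0)
Move 5: P2 pit4 -> P1=[4,5,1,4,0,4](6) P2=[3,0,0,6,0,3](1)
Move 6: P1 pit0 -> P1=[0,6,2,5,1,4](6) P2=[3,0,0,6,0,3](1)
Move 7: P2 pit3 -> P1=[1,7,3,5,1,4](6) P2=[3,0,0,0,1,4](2)
Move 8: P1 pit1 -> P1=[1,0,4,6,2,5](7) P2=[4,1,0,0,1,4](2)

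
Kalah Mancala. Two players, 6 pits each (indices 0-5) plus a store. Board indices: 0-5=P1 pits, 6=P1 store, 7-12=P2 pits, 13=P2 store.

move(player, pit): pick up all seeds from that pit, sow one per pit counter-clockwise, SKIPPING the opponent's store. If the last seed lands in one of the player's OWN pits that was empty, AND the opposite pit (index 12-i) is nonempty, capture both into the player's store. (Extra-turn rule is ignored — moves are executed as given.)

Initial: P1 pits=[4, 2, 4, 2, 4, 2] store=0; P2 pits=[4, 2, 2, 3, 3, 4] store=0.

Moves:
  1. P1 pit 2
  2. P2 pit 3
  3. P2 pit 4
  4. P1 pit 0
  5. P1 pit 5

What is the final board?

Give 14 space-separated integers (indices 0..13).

Answer: 0 4 1 4 6 0 2 5 3 3 0 0 6 2

Derivation:
Move 1: P1 pit2 -> P1=[4,2,0,3,5,3](1) P2=[4,2,2,3,3,4](0)
Move 2: P2 pit3 -> P1=[4,2,0,3,5,3](1) P2=[4,2,2,0,4,5](1)
Move 3: P2 pit4 -> P1=[5,3,0,3,5,3](1) P2=[4,2,2,0,0,6](2)
Move 4: P1 pit0 -> P1=[0,4,1,4,6,4](1) P2=[4,2,2,0,0,6](2)
Move 5: P1 pit5 -> P1=[0,4,1,4,6,0](2) P2=[5,3,3,0,0,6](2)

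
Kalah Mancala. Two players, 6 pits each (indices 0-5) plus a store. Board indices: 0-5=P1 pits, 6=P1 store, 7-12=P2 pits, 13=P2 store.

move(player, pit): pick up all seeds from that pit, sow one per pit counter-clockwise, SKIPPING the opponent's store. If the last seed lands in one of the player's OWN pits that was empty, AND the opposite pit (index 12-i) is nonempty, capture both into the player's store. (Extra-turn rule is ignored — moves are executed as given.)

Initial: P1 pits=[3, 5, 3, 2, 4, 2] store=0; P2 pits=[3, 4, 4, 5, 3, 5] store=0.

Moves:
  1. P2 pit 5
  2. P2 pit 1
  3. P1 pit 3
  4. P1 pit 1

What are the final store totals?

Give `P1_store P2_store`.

Move 1: P2 pit5 -> P1=[4,6,4,3,4,2](0) P2=[3,4,4,5,3,0](1)
Move 2: P2 pit1 -> P1=[0,6,4,3,4,2](0) P2=[3,0,5,6,4,0](6)
Move 3: P1 pit3 -> P1=[0,6,4,0,5,3](1) P2=[3,0,5,6,4,0](6)
Move 4: P1 pit1 -> P1=[0,0,5,1,6,4](2) P2=[4,0,5,6,4,0](6)

Answer: 2 6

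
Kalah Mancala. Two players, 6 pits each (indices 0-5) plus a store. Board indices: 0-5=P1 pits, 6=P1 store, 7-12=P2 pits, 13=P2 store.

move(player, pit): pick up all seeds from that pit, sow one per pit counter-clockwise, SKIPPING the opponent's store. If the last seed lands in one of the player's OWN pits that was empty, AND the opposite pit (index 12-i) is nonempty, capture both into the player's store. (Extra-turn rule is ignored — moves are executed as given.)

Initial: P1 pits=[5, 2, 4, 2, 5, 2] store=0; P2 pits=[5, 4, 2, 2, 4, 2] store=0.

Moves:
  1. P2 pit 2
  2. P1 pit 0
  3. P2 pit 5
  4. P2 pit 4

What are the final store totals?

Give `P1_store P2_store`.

Answer: 0 2

Derivation:
Move 1: P2 pit2 -> P1=[5,2,4,2,5,2](0) P2=[5,4,0,3,5,2](0)
Move 2: P1 pit0 -> P1=[0,3,5,3,6,3](0) P2=[5,4,0,3,5,2](0)
Move 3: P2 pit5 -> P1=[1,3,5,3,6,3](0) P2=[5,4,0,3,5,0](1)
Move 4: P2 pit4 -> P1=[2,4,6,3,6,3](0) P2=[5,4,0,3,0,1](2)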